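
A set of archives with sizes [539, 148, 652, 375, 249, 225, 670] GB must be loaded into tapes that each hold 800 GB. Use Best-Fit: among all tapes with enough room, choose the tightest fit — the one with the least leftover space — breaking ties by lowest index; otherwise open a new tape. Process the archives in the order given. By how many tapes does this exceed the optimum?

Best-Fit: [539,148] [652] [375,249] [225] [670] → 5 tapes.
Total size 2858 GB; any packing needs at least ⌈2858/800⌉ = 4 tapes.
An optimal packing achieves that bound: [670] [652,148] [539,249] [375,225] → 4 tapes.
Excess: 5 − 4 = 1.

1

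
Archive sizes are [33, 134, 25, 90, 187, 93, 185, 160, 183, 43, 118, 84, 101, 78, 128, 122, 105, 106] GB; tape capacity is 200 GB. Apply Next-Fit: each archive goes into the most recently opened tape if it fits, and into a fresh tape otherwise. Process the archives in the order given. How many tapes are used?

14 tapes

tape 1: place 33 GB, 167 GB left
tape 1: place 134 GB, 33 GB left
tape 1: place 25 GB, 8 GB left
tape 2: place 90 GB, 110 GB left
tape 3: place 187 GB, 13 GB left
tape 4: place 93 GB, 107 GB left
tape 5: place 185 GB, 15 GB left
tape 6: place 160 GB, 40 GB left
tape 7: place 183 GB, 17 GB left
tape 8: place 43 GB, 157 GB left
tape 8: place 118 GB, 39 GB left
tape 9: place 84 GB, 116 GB left
tape 9: place 101 GB, 15 GB left
tape 10: place 78 GB, 122 GB left
tape 11: place 128 GB, 72 GB left
tape 12: place 122 GB, 78 GB left
tape 13: place 105 GB, 95 GB left
tape 14: place 106 GB, 94 GB left
Final tapes: [33,134,25] [90] [187] [93] [185] [160] [183] [43,118] [84,101] [78] [128] [122] [105] [106].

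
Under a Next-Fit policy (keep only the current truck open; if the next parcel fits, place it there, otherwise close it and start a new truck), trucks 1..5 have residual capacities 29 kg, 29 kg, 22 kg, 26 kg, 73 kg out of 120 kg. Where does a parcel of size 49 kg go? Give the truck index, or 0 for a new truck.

Next-Fit only looks at truck 5, which has 73 kg free.
49 kg fits there.

5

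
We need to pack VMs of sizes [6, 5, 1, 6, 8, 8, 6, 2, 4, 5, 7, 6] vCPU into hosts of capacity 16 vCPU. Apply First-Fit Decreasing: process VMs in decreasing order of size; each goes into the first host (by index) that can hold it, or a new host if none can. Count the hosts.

4 hosts

Sorted descending: 8, 8, 7, 6, 6, 6, 6, 5, 5, 4, 2, 1.
8 vCPU → host 1 (remaining 8 vCPU)
8 vCPU → host 1 (remaining 0 vCPU)
7 vCPU → host 2 (remaining 9 vCPU)
6 vCPU → host 2 (remaining 3 vCPU)
6 vCPU → host 3 (remaining 10 vCPU)
6 vCPU → host 3 (remaining 4 vCPU)
6 vCPU → host 4 (remaining 10 vCPU)
5 vCPU → host 4 (remaining 5 vCPU)
5 vCPU → host 4 (remaining 0 vCPU)
4 vCPU → host 3 (remaining 0 vCPU)
2 vCPU → host 2 (remaining 1 vCPU)
1 vCPU → host 2 (remaining 0 vCPU)
Final hosts: [8,8] [7,6,2,1] [6,6,4] [6,5,5].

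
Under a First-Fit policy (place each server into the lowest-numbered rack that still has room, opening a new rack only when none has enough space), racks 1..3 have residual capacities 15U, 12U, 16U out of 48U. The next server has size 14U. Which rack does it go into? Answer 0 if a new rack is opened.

1

Racks with room: rack 1 (15U), rack 3 (16U).
The first with room is rack 1.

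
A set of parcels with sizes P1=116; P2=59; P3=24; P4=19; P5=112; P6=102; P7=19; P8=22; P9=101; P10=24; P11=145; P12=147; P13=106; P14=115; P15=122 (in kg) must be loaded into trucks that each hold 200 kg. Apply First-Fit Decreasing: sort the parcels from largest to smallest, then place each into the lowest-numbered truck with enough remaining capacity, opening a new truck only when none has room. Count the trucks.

Sorted descending: 147, 145, 122, 116, 115, 112, 106, 102, 101, 59, 24, 24, 22, 19, 19.
truck 1: place 147 kg, 53 kg left
truck 2: place 145 kg, 55 kg left
truck 3: place 122 kg, 78 kg left
truck 4: place 116 kg, 84 kg left
truck 5: place 115 kg, 85 kg left
truck 6: place 112 kg, 88 kg left
truck 7: place 106 kg, 94 kg left
truck 8: place 102 kg, 98 kg left
truck 9: place 101 kg, 99 kg left
truck 3: place 59 kg, 19 kg left
truck 1: place 24 kg, 29 kg left
truck 1: place 24 kg, 5 kg left
truck 2: place 22 kg, 33 kg left
truck 2: place 19 kg, 14 kg left
truck 3: place 19 kg, 0 kg left
Final trucks: [147,24,24] [145,22,19] [122,59,19] [116] [115] [112] [106] [102] [101].

9 trucks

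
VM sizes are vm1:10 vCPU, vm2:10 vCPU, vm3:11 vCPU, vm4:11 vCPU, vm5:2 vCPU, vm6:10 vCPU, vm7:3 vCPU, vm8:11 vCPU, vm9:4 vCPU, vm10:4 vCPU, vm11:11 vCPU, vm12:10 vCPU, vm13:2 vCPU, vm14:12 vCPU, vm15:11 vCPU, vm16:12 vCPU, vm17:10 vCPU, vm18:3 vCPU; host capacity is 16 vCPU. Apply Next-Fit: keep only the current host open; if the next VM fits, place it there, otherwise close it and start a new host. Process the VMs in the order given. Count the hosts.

vm1 (10 vCPU) → host 1 (remaining 6 vCPU)
vm2 (10 vCPU) → host 2 (remaining 6 vCPU)
vm3 (11 vCPU) → host 3 (remaining 5 vCPU)
vm4 (11 vCPU) → host 4 (remaining 5 vCPU)
vm5 (2 vCPU) → host 4 (remaining 3 vCPU)
vm6 (10 vCPU) → host 5 (remaining 6 vCPU)
vm7 (3 vCPU) → host 5 (remaining 3 vCPU)
vm8 (11 vCPU) → host 6 (remaining 5 vCPU)
vm9 (4 vCPU) → host 6 (remaining 1 vCPU)
vm10 (4 vCPU) → host 7 (remaining 12 vCPU)
vm11 (11 vCPU) → host 7 (remaining 1 vCPU)
vm12 (10 vCPU) → host 8 (remaining 6 vCPU)
vm13 (2 vCPU) → host 8 (remaining 4 vCPU)
vm14 (12 vCPU) → host 9 (remaining 4 vCPU)
vm15 (11 vCPU) → host 10 (remaining 5 vCPU)
vm16 (12 vCPU) → host 11 (remaining 4 vCPU)
vm17 (10 vCPU) → host 12 (remaining 6 vCPU)
vm18 (3 vCPU) → host 12 (remaining 3 vCPU)

12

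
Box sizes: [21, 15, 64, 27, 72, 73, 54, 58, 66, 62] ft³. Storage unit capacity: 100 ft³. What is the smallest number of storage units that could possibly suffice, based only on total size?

Total size = 21 + 15 + 64 + 27 + 72 + 73 + 54 + 58 + 66 + 62 = 512 ft³.
⌈512 / 100⌉ = 6.

6 storage units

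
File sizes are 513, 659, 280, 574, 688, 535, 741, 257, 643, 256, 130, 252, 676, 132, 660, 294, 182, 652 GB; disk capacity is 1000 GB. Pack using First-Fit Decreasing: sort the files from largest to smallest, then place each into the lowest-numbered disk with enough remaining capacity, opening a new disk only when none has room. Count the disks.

Sorted descending: 741, 688, 676, 660, 659, 652, 643, 574, 535, 513, 294, 280, 257, 256, 252, 182, 132, 130.
741 GB → disk 1 (remaining 259 GB)
688 GB → disk 2 (remaining 312 GB)
676 GB → disk 3 (remaining 324 GB)
660 GB → disk 4 (remaining 340 GB)
659 GB → disk 5 (remaining 341 GB)
652 GB → disk 6 (remaining 348 GB)
643 GB → disk 7 (remaining 357 GB)
574 GB → disk 8 (remaining 426 GB)
535 GB → disk 9 (remaining 465 GB)
513 GB → disk 10 (remaining 487 GB)
294 GB → disk 2 (remaining 18 GB)
280 GB → disk 3 (remaining 44 GB)
257 GB → disk 1 (remaining 2 GB)
256 GB → disk 4 (remaining 84 GB)
252 GB → disk 5 (remaining 89 GB)
182 GB → disk 6 (remaining 166 GB)
132 GB → disk 6 (remaining 34 GB)
130 GB → disk 7 (remaining 227 GB)
Final disks: [741,257] [688,294] [676,280] [660,256] [659,252] [652,182,132] [643,130] [574] [535] [513].

10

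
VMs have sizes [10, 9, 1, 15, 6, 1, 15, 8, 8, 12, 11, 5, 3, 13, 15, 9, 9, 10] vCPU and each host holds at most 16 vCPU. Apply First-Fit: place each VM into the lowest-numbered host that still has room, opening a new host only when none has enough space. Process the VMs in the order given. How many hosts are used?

12 hosts

host 1: place 10 vCPU, 6 vCPU left
host 2: place 9 vCPU, 7 vCPU left
host 1: place 1 vCPU, 5 vCPU left
host 3: place 15 vCPU, 1 vCPU left
host 2: place 6 vCPU, 1 vCPU left
host 1: place 1 vCPU, 4 vCPU left
host 4: place 15 vCPU, 1 vCPU left
host 5: place 8 vCPU, 8 vCPU left
host 5: place 8 vCPU, 0 vCPU left
host 6: place 12 vCPU, 4 vCPU left
host 7: place 11 vCPU, 5 vCPU left
host 7: place 5 vCPU, 0 vCPU left
host 1: place 3 vCPU, 1 vCPU left
host 8: place 13 vCPU, 3 vCPU left
host 9: place 15 vCPU, 1 vCPU left
host 10: place 9 vCPU, 7 vCPU left
host 11: place 9 vCPU, 7 vCPU left
host 12: place 10 vCPU, 6 vCPU left
Final hosts: [10,1,1,3] [9,6] [15] [15] [8,8] [12] [11,5] [13] [15] [9] [9] [10].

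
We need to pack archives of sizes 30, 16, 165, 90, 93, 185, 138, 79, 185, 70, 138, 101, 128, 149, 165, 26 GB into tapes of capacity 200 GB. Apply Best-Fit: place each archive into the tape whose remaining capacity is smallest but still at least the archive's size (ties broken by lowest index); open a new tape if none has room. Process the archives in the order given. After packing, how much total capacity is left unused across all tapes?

Put 30 GB in tape 1; 170 GB remain.
Put 16 GB in tape 1; 154 GB remain.
Put 165 GB in tape 2; 35 GB remain.
Put 90 GB in tape 1; 64 GB remain.
Put 93 GB in tape 3; 107 GB remain.
Put 185 GB in tape 4; 15 GB remain.
Put 138 GB in tape 5; 62 GB remain.
Put 79 GB in tape 3; 28 GB remain.
Put 185 GB in tape 6; 15 GB remain.
Put 70 GB in tape 7; 130 GB remain.
Put 138 GB in tape 8; 62 GB remain.
Put 101 GB in tape 7; 29 GB remain.
Put 128 GB in tape 9; 72 GB remain.
Put 149 GB in tape 10; 51 GB remain.
Put 165 GB in tape 11; 35 GB remain.
Put 26 GB in tape 3; 2 GB remain.
11 tapes × 200 GB = 2200 GB; used 1758 GB; unused 442 GB.

442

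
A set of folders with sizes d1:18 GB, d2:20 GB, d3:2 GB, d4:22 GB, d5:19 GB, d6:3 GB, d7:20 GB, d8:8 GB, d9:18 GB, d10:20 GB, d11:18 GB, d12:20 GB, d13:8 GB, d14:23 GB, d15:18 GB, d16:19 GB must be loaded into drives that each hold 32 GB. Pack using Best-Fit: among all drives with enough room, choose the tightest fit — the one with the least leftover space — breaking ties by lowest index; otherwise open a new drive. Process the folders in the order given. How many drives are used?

12 drives

drive 1: place d1 (18 GB), 14 GB left
drive 2: place d2 (20 GB), 12 GB left
drive 2: place d3 (2 GB), 10 GB left
drive 3: place d4 (22 GB), 10 GB left
drive 4: place d5 (19 GB), 13 GB left
drive 2: place d6 (3 GB), 7 GB left
drive 5: place d7 (20 GB), 12 GB left
drive 3: place d8 (8 GB), 2 GB left
drive 6: place d9 (18 GB), 14 GB left
drive 7: place d10 (20 GB), 12 GB left
drive 8: place d11 (18 GB), 14 GB left
drive 9: place d12 (20 GB), 12 GB left
drive 5: place d13 (8 GB), 4 GB left
drive 10: place d14 (23 GB), 9 GB left
drive 11: place d15 (18 GB), 14 GB left
drive 12: place d16 (19 GB), 13 GB left
Final drives: [18] [20,2,3] [22,8] [19] [20,8] [18] [20] [18] [20] [23] [18] [19].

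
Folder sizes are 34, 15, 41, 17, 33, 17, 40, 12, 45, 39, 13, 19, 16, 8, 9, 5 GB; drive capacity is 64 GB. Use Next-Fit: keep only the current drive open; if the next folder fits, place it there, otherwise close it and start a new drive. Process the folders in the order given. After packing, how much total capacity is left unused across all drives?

34 GB → drive 1 (remaining 30 GB)
15 GB → drive 1 (remaining 15 GB)
41 GB → drive 2 (remaining 23 GB)
17 GB → drive 2 (remaining 6 GB)
33 GB → drive 3 (remaining 31 GB)
17 GB → drive 3 (remaining 14 GB)
40 GB → drive 4 (remaining 24 GB)
12 GB → drive 4 (remaining 12 GB)
45 GB → drive 5 (remaining 19 GB)
39 GB → drive 6 (remaining 25 GB)
13 GB → drive 6 (remaining 12 GB)
19 GB → drive 7 (remaining 45 GB)
16 GB → drive 7 (remaining 29 GB)
8 GB → drive 7 (remaining 21 GB)
9 GB → drive 7 (remaining 12 GB)
5 GB → drive 7 (remaining 7 GB)
7 drives × 64 GB = 448 GB; used 363 GB; unused 85 GB.

85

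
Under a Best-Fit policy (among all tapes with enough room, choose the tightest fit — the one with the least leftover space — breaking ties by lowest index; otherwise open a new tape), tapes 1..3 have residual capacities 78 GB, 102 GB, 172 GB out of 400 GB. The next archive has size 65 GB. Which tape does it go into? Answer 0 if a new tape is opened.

Tapes with room: tape 1 (78 GB), tape 2 (102 GB), tape 3 (172 GB).
Tightest fit is tape 1 with 78 GB free.

1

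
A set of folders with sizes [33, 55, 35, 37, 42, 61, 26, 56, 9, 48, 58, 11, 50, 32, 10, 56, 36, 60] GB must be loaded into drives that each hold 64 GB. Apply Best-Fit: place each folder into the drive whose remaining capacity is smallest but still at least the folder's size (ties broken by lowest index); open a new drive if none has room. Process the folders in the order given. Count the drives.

14

33 GB → drive 1 (remaining 31 GB)
55 GB → drive 2 (remaining 9 GB)
35 GB → drive 3 (remaining 29 GB)
37 GB → drive 4 (remaining 27 GB)
42 GB → drive 5 (remaining 22 GB)
61 GB → drive 6 (remaining 3 GB)
26 GB → drive 4 (remaining 1 GB)
56 GB → drive 7 (remaining 8 GB)
9 GB → drive 2 (remaining 0 GB)
48 GB → drive 8 (remaining 16 GB)
58 GB → drive 9 (remaining 6 GB)
11 GB → drive 8 (remaining 5 GB)
50 GB → drive 10 (remaining 14 GB)
32 GB → drive 11 (remaining 32 GB)
10 GB → drive 10 (remaining 4 GB)
56 GB → drive 12 (remaining 8 GB)
36 GB → drive 13 (remaining 28 GB)
60 GB → drive 14 (remaining 4 GB)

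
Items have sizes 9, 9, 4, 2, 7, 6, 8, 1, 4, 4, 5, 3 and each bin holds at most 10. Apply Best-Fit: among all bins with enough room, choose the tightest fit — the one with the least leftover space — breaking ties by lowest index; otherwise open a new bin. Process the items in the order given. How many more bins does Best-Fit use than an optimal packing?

0

Best-Fit: [9,1] [9] [4,2,4] [7,3] [6,4] [8] [5] → 7 bins.
Total size 62; any packing needs at least ⌈62/10⌉ = 7 bins.
So 7 is already optimal.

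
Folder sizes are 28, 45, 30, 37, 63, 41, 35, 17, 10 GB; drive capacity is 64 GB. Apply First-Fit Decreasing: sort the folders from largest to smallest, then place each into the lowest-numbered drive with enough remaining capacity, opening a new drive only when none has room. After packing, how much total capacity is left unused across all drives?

78

Sorted descending: 63, 45, 41, 37, 35, 30, 28, 17, 10.
Put 63 GB in drive 1; 1 GB remain.
Put 45 GB in drive 2; 19 GB remain.
Put 41 GB in drive 3; 23 GB remain.
Put 37 GB in drive 4; 27 GB remain.
Put 35 GB in drive 5; 29 GB remain.
Put 30 GB in drive 6; 34 GB remain.
Put 28 GB in drive 5; 1 GB remain.
Put 17 GB in drive 2; 2 GB remain.
Put 10 GB in drive 3; 13 GB remain.
6 drives × 64 GB = 384 GB; used 306 GB; unused 78 GB.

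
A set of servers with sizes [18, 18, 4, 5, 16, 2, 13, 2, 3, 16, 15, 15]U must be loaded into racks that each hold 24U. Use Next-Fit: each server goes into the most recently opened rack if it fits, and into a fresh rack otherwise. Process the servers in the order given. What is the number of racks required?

18U → rack 1 (remaining 6U)
18U → rack 2 (remaining 6U)
4U → rack 2 (remaining 2U)
5U → rack 3 (remaining 19U)
16U → rack 3 (remaining 3U)
2U → rack 3 (remaining 1U)
13U → rack 4 (remaining 11U)
2U → rack 4 (remaining 9U)
3U → rack 4 (remaining 6U)
16U → rack 5 (remaining 8U)
15U → rack 6 (remaining 9U)
15U → rack 7 (remaining 9U)
Final racks: [18] [18,4] [5,16,2] [13,2,3] [16] [15] [15].

7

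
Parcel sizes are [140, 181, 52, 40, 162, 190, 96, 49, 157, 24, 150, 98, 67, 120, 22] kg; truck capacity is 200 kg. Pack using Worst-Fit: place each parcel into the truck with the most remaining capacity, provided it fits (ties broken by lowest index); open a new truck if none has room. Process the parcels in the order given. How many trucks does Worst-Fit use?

Put 140 kg in truck 1; 60 kg remain.
Put 181 kg in truck 2; 19 kg remain.
Put 52 kg in truck 1; 8 kg remain.
Put 40 kg in truck 3; 160 kg remain.
Put 162 kg in truck 4; 38 kg remain.
Put 190 kg in truck 5; 10 kg remain.
Put 96 kg in truck 3; 64 kg remain.
Put 49 kg in truck 3; 15 kg remain.
Put 157 kg in truck 6; 43 kg remain.
Put 24 kg in truck 6; 19 kg remain.
Put 150 kg in truck 7; 50 kg remain.
Put 98 kg in truck 8; 102 kg remain.
Put 67 kg in truck 8; 35 kg remain.
Put 120 kg in truck 9; 80 kg remain.
Put 22 kg in truck 9; 58 kg remain.
Final trucks: [140,52] [181] [40,96,49] [162] [190] [157,24] [150] [98,67] [120,22].

9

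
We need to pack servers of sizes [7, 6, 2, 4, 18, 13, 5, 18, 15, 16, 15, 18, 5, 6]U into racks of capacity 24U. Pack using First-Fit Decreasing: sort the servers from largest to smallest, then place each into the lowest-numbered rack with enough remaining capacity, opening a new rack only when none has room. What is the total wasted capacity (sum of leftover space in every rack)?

20

Sorted descending: 18, 18, 18, 16, 15, 15, 13, 7, 6, 6, 5, 5, 4, 2.
18U → rack 1 (remaining 6U)
18U → rack 2 (remaining 6U)
18U → rack 3 (remaining 6U)
16U → rack 4 (remaining 8U)
15U → rack 5 (remaining 9U)
15U → rack 6 (remaining 9U)
13U → rack 7 (remaining 11U)
7U → rack 4 (remaining 1U)
6U → rack 1 (remaining 0U)
6U → rack 2 (remaining 0U)
5U → rack 3 (remaining 1U)
5U → rack 5 (remaining 4U)
4U → rack 5 (remaining 0U)
2U → rack 6 (remaining 7U)
7 racks × 24U = 168U; used 148U; unused 20U.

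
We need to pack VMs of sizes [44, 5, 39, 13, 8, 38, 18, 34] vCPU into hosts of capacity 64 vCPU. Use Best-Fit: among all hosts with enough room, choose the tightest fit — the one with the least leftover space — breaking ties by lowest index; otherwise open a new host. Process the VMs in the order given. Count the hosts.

host 1: place 44 vCPU, 20 vCPU left
host 1: place 5 vCPU, 15 vCPU left
host 2: place 39 vCPU, 25 vCPU left
host 1: place 13 vCPU, 2 vCPU left
host 2: place 8 vCPU, 17 vCPU left
host 3: place 38 vCPU, 26 vCPU left
host 3: place 18 vCPU, 8 vCPU left
host 4: place 34 vCPU, 30 vCPU left

4 hosts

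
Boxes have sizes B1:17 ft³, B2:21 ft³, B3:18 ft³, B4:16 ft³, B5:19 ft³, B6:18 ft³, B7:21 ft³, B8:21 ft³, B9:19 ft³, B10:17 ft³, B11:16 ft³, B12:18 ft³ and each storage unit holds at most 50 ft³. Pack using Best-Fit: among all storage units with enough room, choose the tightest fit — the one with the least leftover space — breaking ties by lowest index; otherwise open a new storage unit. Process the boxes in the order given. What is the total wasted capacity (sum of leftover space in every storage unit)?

79

B1 (17 ft³) → storage unit 1 (remaining 33 ft³)
B2 (21 ft³) → storage unit 1 (remaining 12 ft³)
B3 (18 ft³) → storage unit 2 (remaining 32 ft³)
B4 (16 ft³) → storage unit 2 (remaining 16 ft³)
B5 (19 ft³) → storage unit 3 (remaining 31 ft³)
B6 (18 ft³) → storage unit 3 (remaining 13 ft³)
B7 (21 ft³) → storage unit 4 (remaining 29 ft³)
B8 (21 ft³) → storage unit 4 (remaining 8 ft³)
B9 (19 ft³) → storage unit 5 (remaining 31 ft³)
B10 (17 ft³) → storage unit 5 (remaining 14 ft³)
B11 (16 ft³) → storage unit 2 (remaining 0 ft³)
B12 (18 ft³) → storage unit 6 (remaining 32 ft³)
6 storage units × 50 ft³ = 300 ft³; used 221 ft³; unused 79 ft³.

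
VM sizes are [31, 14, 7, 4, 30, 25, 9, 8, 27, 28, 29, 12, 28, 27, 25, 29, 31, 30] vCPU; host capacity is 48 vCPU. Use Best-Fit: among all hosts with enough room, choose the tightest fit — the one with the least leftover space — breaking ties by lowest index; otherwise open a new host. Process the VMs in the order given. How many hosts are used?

Put 31 vCPU in host 1; 17 vCPU remain.
Put 14 vCPU in host 1; 3 vCPU remain.
Put 7 vCPU in host 2; 41 vCPU remain.
Put 4 vCPU in host 2; 37 vCPU remain.
Put 30 vCPU in host 2; 7 vCPU remain.
Put 25 vCPU in host 3; 23 vCPU remain.
Put 9 vCPU in host 3; 14 vCPU remain.
Put 8 vCPU in host 3; 6 vCPU remain.
Put 27 vCPU in host 4; 21 vCPU remain.
Put 28 vCPU in host 5; 20 vCPU remain.
Put 29 vCPU in host 6; 19 vCPU remain.
Put 12 vCPU in host 6; 7 vCPU remain.
Put 28 vCPU in host 7; 20 vCPU remain.
Put 27 vCPU in host 8; 21 vCPU remain.
Put 25 vCPU in host 9; 23 vCPU remain.
Put 29 vCPU in host 10; 19 vCPU remain.
Put 31 vCPU in host 11; 17 vCPU remain.
Put 30 vCPU in host 12; 18 vCPU remain.
Final hosts: [31,14] [7,4,30] [25,9,8] [27] [28] [29,12] [28] [27] [25] [29] [31] [30].

12 hosts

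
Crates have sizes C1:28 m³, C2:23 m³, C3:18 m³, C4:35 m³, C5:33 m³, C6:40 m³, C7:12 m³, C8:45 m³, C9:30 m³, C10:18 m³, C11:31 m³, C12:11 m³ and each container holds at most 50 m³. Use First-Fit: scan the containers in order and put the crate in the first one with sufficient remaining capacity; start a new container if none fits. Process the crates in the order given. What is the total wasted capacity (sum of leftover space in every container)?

C1 (28 m³) → container 1 (remaining 22 m³)
C2 (23 m³) → container 2 (remaining 27 m³)
C3 (18 m³) → container 1 (remaining 4 m³)
C4 (35 m³) → container 3 (remaining 15 m³)
C5 (33 m³) → container 4 (remaining 17 m³)
C6 (40 m³) → container 5 (remaining 10 m³)
C7 (12 m³) → container 2 (remaining 15 m³)
C8 (45 m³) → container 6 (remaining 5 m³)
C9 (30 m³) → container 7 (remaining 20 m³)
C10 (18 m³) → container 7 (remaining 2 m³)
C11 (31 m³) → container 8 (remaining 19 m³)
C12 (11 m³) → container 2 (remaining 4 m³)
8 containers × 50 m³ = 400 m³; used 324 m³; unused 76 m³.

76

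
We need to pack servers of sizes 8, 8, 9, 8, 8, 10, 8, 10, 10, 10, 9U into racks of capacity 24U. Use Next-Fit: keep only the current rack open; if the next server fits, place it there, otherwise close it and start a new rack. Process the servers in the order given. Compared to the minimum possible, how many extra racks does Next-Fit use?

Next-Fit: [8,8] [9,8] [8,10] [8,10] [10,10] [9] → 6 racks.
Total size 98U; any packing needs at least ⌈98/24⌉ = 5 racks.
An optimal packing achieves that bound: [10,10] [10,10] [9,9] [8,8,8] [8,8] → 5 racks.
Excess: 6 − 5 = 1.

1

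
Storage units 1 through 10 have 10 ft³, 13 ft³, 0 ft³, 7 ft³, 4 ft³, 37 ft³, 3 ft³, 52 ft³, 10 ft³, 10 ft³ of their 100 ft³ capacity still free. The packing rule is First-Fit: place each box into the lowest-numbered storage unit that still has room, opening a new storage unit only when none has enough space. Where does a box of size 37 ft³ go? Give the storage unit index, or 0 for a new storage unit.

Storage units with room: storage unit 6 (37 ft³), storage unit 8 (52 ft³).
The first with room is storage unit 6.

6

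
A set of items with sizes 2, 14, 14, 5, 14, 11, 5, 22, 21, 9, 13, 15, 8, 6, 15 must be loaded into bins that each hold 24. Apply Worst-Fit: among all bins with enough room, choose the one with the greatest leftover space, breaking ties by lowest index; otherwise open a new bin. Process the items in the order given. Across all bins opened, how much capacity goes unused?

42

Put 2 in bin 1; 22 remain.
Put 14 in bin 1; 8 remain.
Put 14 in bin 2; 10 remain.
Put 5 in bin 2; 5 remain.
Put 14 in bin 3; 10 remain.
Put 11 in bin 4; 13 remain.
Put 5 in bin 4; 8 remain.
Put 22 in bin 5; 2 remain.
Put 21 in bin 6; 3 remain.
Put 9 in bin 3; 1 remain.
Put 13 in bin 7; 11 remain.
Put 15 in bin 8; 9 remain.
Put 8 in bin 7; 3 remain.
Put 6 in bin 8; 3 remain.
Put 15 in bin 9; 9 remain.
9 bins × 24 = 216; used 174; unused 42.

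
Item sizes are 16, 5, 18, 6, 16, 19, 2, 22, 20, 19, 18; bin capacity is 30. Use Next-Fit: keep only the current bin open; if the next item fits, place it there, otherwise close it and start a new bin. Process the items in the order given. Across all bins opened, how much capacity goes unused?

79

16 → bin 1 (remaining 14)
5 → bin 1 (remaining 9)
18 → bin 2 (remaining 12)
6 → bin 2 (remaining 6)
16 → bin 3 (remaining 14)
19 → bin 4 (remaining 11)
2 → bin 4 (remaining 9)
22 → bin 5 (remaining 8)
20 → bin 6 (remaining 10)
19 → bin 7 (remaining 11)
18 → bin 8 (remaining 12)
8 bins × 30 = 240; used 161; unused 79.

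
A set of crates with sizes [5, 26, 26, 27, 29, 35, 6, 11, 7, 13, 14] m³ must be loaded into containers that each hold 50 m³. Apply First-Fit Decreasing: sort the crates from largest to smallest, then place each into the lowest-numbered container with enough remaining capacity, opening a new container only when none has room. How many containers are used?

5

Sorted descending: 35, 29, 27, 26, 26, 14, 13, 11, 7, 6, 5.
container 1: place 35 m³, 15 m³ left
container 2: place 29 m³, 21 m³ left
container 3: place 27 m³, 23 m³ left
container 4: place 26 m³, 24 m³ left
container 5: place 26 m³, 24 m³ left
container 1: place 14 m³, 1 m³ left
container 2: place 13 m³, 8 m³ left
container 3: place 11 m³, 12 m³ left
container 2: place 7 m³, 1 m³ left
container 3: place 6 m³, 6 m³ left
container 3: place 5 m³, 1 m³ left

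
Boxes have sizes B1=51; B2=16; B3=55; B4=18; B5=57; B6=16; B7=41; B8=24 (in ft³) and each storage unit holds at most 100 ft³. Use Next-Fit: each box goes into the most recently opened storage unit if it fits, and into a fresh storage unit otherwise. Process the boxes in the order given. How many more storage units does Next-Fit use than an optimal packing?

Next-Fit: [51,16] [55,18] [57,16] [41,24] → 4 storage units.
Total size 278 ft³; any packing needs at least ⌈278/100⌉ = 3 storage units.
An optimal packing achieves that bound: [57,41] [55,24,18] [51,16,16] → 3 storage units.
Excess: 4 − 3 = 1.

1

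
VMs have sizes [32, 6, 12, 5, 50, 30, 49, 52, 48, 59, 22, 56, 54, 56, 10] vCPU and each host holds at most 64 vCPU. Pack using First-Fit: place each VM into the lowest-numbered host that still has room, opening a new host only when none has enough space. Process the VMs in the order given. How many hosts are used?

host 1: place 32 vCPU, 32 vCPU left
host 1: place 6 vCPU, 26 vCPU left
host 1: place 12 vCPU, 14 vCPU left
host 1: place 5 vCPU, 9 vCPU left
host 2: place 50 vCPU, 14 vCPU left
host 3: place 30 vCPU, 34 vCPU left
host 4: place 49 vCPU, 15 vCPU left
host 5: place 52 vCPU, 12 vCPU left
host 6: place 48 vCPU, 16 vCPU left
host 7: place 59 vCPU, 5 vCPU left
host 3: place 22 vCPU, 12 vCPU left
host 8: place 56 vCPU, 8 vCPU left
host 9: place 54 vCPU, 10 vCPU left
host 10: place 56 vCPU, 8 vCPU left
host 2: place 10 vCPU, 4 vCPU left

10 hosts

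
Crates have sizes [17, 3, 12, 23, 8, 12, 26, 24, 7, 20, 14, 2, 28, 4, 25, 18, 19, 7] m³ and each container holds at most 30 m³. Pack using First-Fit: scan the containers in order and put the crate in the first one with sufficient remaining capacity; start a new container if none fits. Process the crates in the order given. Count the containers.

11

container 1: place 17 m³, 13 m³ left
container 1: place 3 m³, 10 m³ left
container 2: place 12 m³, 18 m³ left
container 3: place 23 m³, 7 m³ left
container 1: place 8 m³, 2 m³ left
container 2: place 12 m³, 6 m³ left
container 4: place 26 m³, 4 m³ left
container 5: place 24 m³, 6 m³ left
container 3: place 7 m³, 0 m³ left
container 6: place 20 m³, 10 m³ left
container 7: place 14 m³, 16 m³ left
container 1: place 2 m³, 0 m³ left
container 8: place 28 m³, 2 m³ left
container 2: place 4 m³, 2 m³ left
container 9: place 25 m³, 5 m³ left
container 10: place 18 m³, 12 m³ left
container 11: place 19 m³, 11 m³ left
container 6: place 7 m³, 3 m³ left
Final containers: [17,3,8,2] [12,12,4] [23,7] [26] [24] [20,7] [14] [28] [25] [18] [19].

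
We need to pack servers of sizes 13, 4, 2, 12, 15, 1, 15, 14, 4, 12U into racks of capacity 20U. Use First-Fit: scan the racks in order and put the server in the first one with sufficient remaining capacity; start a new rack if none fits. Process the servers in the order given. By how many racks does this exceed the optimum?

0

First-Fit: [13,4,2,1] [12,4] [15] [15] [14] [12] → 6 racks.
6 servers exceed 10U (half the capacity), and no two of those can share a rack, so at least 6 racks are needed.
So 6 is already optimal.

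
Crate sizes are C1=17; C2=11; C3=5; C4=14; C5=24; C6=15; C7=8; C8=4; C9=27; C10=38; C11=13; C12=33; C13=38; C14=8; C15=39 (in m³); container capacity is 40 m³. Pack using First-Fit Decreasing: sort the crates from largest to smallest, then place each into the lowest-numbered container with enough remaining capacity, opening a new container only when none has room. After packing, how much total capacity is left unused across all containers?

Sorted descending: 39, 38, 38, 33, 27, 24, 17, 15, 14, 13, 11, 8, 8, 5, 4.
container 1: place 39 m³, 1 m³ left
container 2: place 38 m³, 2 m³ left
container 3: place 38 m³, 2 m³ left
container 4: place 33 m³, 7 m³ left
container 5: place 27 m³, 13 m³ left
container 6: place 24 m³, 16 m³ left
container 7: place 17 m³, 23 m³ left
container 6: place 15 m³, 1 m³ left
container 7: place 14 m³, 9 m³ left
container 5: place 13 m³, 0 m³ left
container 8: place 11 m³, 29 m³ left
container 7: place 8 m³, 1 m³ left
container 8: place 8 m³, 21 m³ left
container 4: place 5 m³, 2 m³ left
container 8: place 4 m³, 17 m³ left
8 containers × 40 m³ = 320 m³; used 294 m³; unused 26 m³.

26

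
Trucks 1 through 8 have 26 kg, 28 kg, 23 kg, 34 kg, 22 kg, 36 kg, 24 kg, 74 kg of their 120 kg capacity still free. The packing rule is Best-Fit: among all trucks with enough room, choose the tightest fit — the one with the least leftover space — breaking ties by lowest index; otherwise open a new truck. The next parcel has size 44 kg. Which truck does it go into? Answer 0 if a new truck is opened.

8

Trucks with room: truck 8 (74 kg).
Tightest fit is truck 8 with 74 kg free.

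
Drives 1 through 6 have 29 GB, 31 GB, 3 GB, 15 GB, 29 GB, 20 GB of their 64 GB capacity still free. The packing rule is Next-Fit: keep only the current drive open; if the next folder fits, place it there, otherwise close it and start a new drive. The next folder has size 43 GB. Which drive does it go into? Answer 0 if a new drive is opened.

Next-Fit only looks at drive 6, which has 20 GB free.
43 GB does not fit, so a new drive is opened.

0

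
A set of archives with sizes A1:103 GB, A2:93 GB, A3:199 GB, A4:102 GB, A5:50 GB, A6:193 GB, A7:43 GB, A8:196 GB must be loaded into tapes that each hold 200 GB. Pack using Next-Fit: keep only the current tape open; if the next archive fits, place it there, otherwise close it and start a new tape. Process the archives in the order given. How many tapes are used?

6

tape 1: place A1 (103 GB), 97 GB left
tape 1: place A2 (93 GB), 4 GB left
tape 2: place A3 (199 GB), 1 GB left
tape 3: place A4 (102 GB), 98 GB left
tape 3: place A5 (50 GB), 48 GB left
tape 4: place A6 (193 GB), 7 GB left
tape 5: place A7 (43 GB), 157 GB left
tape 6: place A8 (196 GB), 4 GB left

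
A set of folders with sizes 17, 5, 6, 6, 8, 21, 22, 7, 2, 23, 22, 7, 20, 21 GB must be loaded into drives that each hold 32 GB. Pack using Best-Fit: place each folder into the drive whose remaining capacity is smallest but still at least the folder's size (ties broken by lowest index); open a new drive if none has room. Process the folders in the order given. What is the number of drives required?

8

Put 17 GB in drive 1; 15 GB remain.
Put 5 GB in drive 1; 10 GB remain.
Put 6 GB in drive 1; 4 GB remain.
Put 6 GB in drive 2; 26 GB remain.
Put 8 GB in drive 2; 18 GB remain.
Put 21 GB in drive 3; 11 GB remain.
Put 22 GB in drive 4; 10 GB remain.
Put 7 GB in drive 4; 3 GB remain.
Put 2 GB in drive 4; 1 GB remain.
Put 23 GB in drive 5; 9 GB remain.
Put 22 GB in drive 6; 10 GB remain.
Put 7 GB in drive 5; 2 GB remain.
Put 20 GB in drive 7; 12 GB remain.
Put 21 GB in drive 8; 11 GB remain.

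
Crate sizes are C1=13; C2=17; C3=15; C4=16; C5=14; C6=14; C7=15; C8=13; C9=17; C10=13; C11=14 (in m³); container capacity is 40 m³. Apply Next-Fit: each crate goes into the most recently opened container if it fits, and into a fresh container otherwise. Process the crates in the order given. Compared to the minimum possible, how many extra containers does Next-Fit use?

1

Next-Fit: [13,17] [15,16] [14,14] [15,13] [17,13] [14] → 6 containers.
Total size 161 m³; any packing needs at least ⌈161/40⌉ = 5 containers.
An optimal packing achieves that bound: [17,17] [16,15] [15,14] [14,14] [13,13,13] → 5 containers.
Excess: 6 − 5 = 1.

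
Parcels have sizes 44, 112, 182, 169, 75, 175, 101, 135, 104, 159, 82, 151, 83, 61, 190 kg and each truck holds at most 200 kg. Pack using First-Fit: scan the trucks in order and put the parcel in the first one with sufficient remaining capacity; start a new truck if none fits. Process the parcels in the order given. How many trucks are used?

44 kg → truck 1 (remaining 156 kg)
112 kg → truck 1 (remaining 44 kg)
182 kg → truck 2 (remaining 18 kg)
169 kg → truck 3 (remaining 31 kg)
75 kg → truck 4 (remaining 125 kg)
175 kg → truck 5 (remaining 25 kg)
101 kg → truck 4 (remaining 24 kg)
135 kg → truck 6 (remaining 65 kg)
104 kg → truck 7 (remaining 96 kg)
159 kg → truck 8 (remaining 41 kg)
82 kg → truck 7 (remaining 14 kg)
151 kg → truck 9 (remaining 49 kg)
83 kg → truck 10 (remaining 117 kg)
61 kg → truck 6 (remaining 4 kg)
190 kg → truck 11 (remaining 10 kg)
Final trucks: [44,112] [182] [169] [75,101] [175] [135,61] [104,82] [159] [151] [83] [190].

11 trucks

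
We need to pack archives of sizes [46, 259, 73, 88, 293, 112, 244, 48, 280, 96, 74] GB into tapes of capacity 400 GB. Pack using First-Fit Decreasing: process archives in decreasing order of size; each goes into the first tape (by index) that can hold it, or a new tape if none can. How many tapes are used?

Sorted descending: 293, 280, 259, 244, 112, 96, 88, 74, 73, 48, 46.
293 GB → tape 1 (remaining 107 GB)
280 GB → tape 2 (remaining 120 GB)
259 GB → tape 3 (remaining 141 GB)
244 GB → tape 4 (remaining 156 GB)
112 GB → tape 2 (remaining 8 GB)
96 GB → tape 1 (remaining 11 GB)
88 GB → tape 3 (remaining 53 GB)
74 GB → tape 4 (remaining 82 GB)
73 GB → tape 4 (remaining 9 GB)
48 GB → tape 3 (remaining 5 GB)
46 GB → tape 5 (remaining 354 GB)
Final tapes: [293,96] [280,112] [259,88,48] [244,74,73] [46].

5 tapes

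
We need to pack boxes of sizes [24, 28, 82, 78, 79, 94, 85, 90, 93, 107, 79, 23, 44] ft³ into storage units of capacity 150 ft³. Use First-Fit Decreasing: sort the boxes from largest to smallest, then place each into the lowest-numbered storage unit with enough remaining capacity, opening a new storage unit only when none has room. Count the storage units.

9

Sorted descending: 107, 94, 93, 90, 85, 82, 79, 79, 78, 44, 28, 24, 23.
Put 107 ft³ in storage unit 1; 43 ft³ remain.
Put 94 ft³ in storage unit 2; 56 ft³ remain.
Put 93 ft³ in storage unit 3; 57 ft³ remain.
Put 90 ft³ in storage unit 4; 60 ft³ remain.
Put 85 ft³ in storage unit 5; 65 ft³ remain.
Put 82 ft³ in storage unit 6; 68 ft³ remain.
Put 79 ft³ in storage unit 7; 71 ft³ remain.
Put 79 ft³ in storage unit 8; 71 ft³ remain.
Put 78 ft³ in storage unit 9; 72 ft³ remain.
Put 44 ft³ in storage unit 2; 12 ft³ remain.
Put 28 ft³ in storage unit 1; 15 ft³ remain.
Put 24 ft³ in storage unit 3; 33 ft³ remain.
Put 23 ft³ in storage unit 3; 10 ft³ remain.
Final storage units: [107,28] [94,44] [93,24,23] [90] [85] [82] [79] [79] [78].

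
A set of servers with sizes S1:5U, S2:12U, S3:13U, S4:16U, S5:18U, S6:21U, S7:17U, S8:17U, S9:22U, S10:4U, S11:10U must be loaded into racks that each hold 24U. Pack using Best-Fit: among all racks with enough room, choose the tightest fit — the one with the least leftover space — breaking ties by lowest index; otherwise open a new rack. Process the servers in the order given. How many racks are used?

8

rack 1: place S1 (5U), 19U left
rack 1: place S2 (12U), 7U left
rack 2: place S3 (13U), 11U left
rack 3: place S4 (16U), 8U left
rack 4: place S5 (18U), 6U left
rack 5: place S6 (21U), 3U left
rack 6: place S7 (17U), 7U left
rack 7: place S8 (17U), 7U left
rack 8: place S9 (22U), 2U left
rack 4: place S10 (4U), 2U left
rack 2: place S11 (10U), 1U left
Final racks: [5,12] [13,10] [16] [18,4] [21] [17] [17] [22].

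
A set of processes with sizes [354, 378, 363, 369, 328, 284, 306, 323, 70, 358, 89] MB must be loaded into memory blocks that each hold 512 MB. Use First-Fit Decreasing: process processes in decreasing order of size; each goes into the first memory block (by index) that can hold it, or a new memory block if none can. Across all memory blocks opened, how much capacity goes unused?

Sorted descending: 378, 369, 363, 358, 354, 328, 323, 306, 284, 89, 70.
Put 378 MB in memory block 1; 134 MB remain.
Put 369 MB in memory block 2; 143 MB remain.
Put 363 MB in memory block 3; 149 MB remain.
Put 358 MB in memory block 4; 154 MB remain.
Put 354 MB in memory block 5; 158 MB remain.
Put 328 MB in memory block 6; 184 MB remain.
Put 323 MB in memory block 7; 189 MB remain.
Put 306 MB in memory block 8; 206 MB remain.
Put 284 MB in memory block 9; 228 MB remain.
Put 89 MB in memory block 1; 45 MB remain.
Put 70 MB in memory block 2; 73 MB remain.
9 memory blocks × 512 MB = 4608 MB; used 3222 MB; unused 1386 MB.

1386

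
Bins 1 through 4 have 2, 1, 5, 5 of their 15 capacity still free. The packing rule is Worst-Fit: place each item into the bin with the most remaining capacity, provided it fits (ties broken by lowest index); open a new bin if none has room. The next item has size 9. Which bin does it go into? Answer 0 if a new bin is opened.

0

No bin has ≥ 9 free, so a new bin is opened.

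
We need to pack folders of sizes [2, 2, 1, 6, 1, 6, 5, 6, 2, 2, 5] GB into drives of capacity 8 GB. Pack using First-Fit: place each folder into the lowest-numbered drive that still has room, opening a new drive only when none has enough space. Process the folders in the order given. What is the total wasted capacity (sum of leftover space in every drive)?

10

Put 2 GB in drive 1; 6 GB remain.
Put 2 GB in drive 1; 4 GB remain.
Put 1 GB in drive 1; 3 GB remain.
Put 6 GB in drive 2; 2 GB remain.
Put 1 GB in drive 1; 2 GB remain.
Put 6 GB in drive 3; 2 GB remain.
Put 5 GB in drive 4; 3 GB remain.
Put 6 GB in drive 5; 2 GB remain.
Put 2 GB in drive 1; 0 GB remain.
Put 2 GB in drive 2; 0 GB remain.
Put 5 GB in drive 6; 3 GB remain.
6 drives × 8 GB = 48 GB; used 38 GB; unused 10 GB.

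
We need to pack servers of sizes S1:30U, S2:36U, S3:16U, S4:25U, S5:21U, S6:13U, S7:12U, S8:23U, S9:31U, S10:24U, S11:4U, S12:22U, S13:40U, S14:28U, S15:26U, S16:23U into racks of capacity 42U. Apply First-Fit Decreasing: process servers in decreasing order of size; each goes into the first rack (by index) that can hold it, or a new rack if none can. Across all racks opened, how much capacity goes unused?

130

Sorted descending: 40, 36, 31, 30, 28, 26, 25, 24, 23, 23, 22, 21, 16, 13, 12, 4.
rack 1: place 40U, 2U left
rack 2: place 36U, 6U left
rack 3: place 31U, 11U left
rack 4: place 30U, 12U left
rack 5: place 28U, 14U left
rack 6: place 26U, 16U left
rack 7: place 25U, 17U left
rack 8: place 24U, 18U left
rack 9: place 23U, 19U left
rack 10: place 23U, 19U left
rack 11: place 22U, 20U left
rack 12: place 21U, 21U left
rack 6: place 16U, 0U left
rack 5: place 13U, 1U left
rack 4: place 12U, 0U left
rack 2: place 4U, 2U left
12 racks × 42U = 504U; used 374U; unused 130U.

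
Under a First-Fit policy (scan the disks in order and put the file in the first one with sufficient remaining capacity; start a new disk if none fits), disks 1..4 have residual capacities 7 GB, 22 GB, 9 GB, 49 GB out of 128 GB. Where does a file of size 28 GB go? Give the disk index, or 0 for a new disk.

Disks with room: disk 4 (49 GB).
The first with room is disk 4.

4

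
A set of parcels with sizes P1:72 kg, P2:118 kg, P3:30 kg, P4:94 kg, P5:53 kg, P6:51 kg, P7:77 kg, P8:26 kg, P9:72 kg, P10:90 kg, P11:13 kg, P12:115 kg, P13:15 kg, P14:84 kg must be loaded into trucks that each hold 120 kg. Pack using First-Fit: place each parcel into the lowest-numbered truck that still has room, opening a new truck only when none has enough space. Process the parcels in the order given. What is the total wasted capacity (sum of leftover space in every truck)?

Put P1 (72 kg) in truck 1; 48 kg remain.
Put P2 (118 kg) in truck 2; 2 kg remain.
Put P3 (30 kg) in truck 1; 18 kg remain.
Put P4 (94 kg) in truck 3; 26 kg remain.
Put P5 (53 kg) in truck 4; 67 kg remain.
Put P6 (51 kg) in truck 4; 16 kg remain.
Put P7 (77 kg) in truck 5; 43 kg remain.
Put P8 (26 kg) in truck 3; 0 kg remain.
Put P9 (72 kg) in truck 6; 48 kg remain.
Put P10 (90 kg) in truck 7; 30 kg remain.
Put P11 (13 kg) in truck 1; 5 kg remain.
Put P12 (115 kg) in truck 8; 5 kg remain.
Put P13 (15 kg) in truck 4; 1 kg remain.
Put P14 (84 kg) in truck 9; 36 kg remain.
9 trucks × 120 kg = 1080 kg; used 910 kg; unused 170 kg.

170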